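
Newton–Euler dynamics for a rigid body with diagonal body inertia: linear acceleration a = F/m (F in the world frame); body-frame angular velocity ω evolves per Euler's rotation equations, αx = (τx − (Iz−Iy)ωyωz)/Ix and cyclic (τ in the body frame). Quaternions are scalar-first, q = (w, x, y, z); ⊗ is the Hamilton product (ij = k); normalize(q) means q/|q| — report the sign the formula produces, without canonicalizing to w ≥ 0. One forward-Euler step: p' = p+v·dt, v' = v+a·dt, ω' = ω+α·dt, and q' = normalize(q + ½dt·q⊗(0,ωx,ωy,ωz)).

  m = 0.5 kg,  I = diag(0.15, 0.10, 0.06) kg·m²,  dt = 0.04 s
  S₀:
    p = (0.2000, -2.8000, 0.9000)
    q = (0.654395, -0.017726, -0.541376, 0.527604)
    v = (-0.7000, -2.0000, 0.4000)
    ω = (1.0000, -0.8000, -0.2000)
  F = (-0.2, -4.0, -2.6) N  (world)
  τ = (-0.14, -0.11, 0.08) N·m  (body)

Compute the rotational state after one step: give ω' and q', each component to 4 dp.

gyro term ω×Iω = (-0.0064, -0.0180, 0.0400)
(τ − ω×Iω)/I = (-0.8907, -0.9200, 0.6667)
ω + α·dt = (0.9644, -0.8368, -0.1733)
2q̇ = q⊗(0,ω) = (-0.3098540, 1.1847534, 0.0005428, 0.4246778)
q + ½dt·q⊗(0,ω), renormalized = (0.6480, 0.0060, -0.5412, 0.5359)

ω' = (0.9644, -0.8368, -0.1733)
q' = (0.6480, 0.0060, -0.5412, 0.5359)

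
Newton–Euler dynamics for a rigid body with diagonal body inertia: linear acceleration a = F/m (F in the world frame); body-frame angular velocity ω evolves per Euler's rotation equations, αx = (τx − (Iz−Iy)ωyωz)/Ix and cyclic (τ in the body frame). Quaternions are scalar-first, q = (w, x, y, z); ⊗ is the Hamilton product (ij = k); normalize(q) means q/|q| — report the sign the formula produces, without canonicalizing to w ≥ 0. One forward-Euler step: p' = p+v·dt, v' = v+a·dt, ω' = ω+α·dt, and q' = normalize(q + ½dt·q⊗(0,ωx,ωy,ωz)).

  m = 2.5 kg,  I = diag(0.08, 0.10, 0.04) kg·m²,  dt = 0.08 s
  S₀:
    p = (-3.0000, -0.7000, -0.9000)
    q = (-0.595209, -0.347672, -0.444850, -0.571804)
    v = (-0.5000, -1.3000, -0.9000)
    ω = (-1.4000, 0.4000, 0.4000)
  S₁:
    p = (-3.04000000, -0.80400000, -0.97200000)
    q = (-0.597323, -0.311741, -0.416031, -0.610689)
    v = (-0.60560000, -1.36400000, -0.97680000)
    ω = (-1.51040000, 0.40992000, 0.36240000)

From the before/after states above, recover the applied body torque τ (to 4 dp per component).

τ = (-0.1200, -0.0100, -0.0300)

Δω = ω₁−ω₀ = (-0.11040000, 0.00992000, -0.03760000)
gyro term ω₀×Iω₀ = (-0.0096, -0.0224, -0.0112)
I·α + gyro = (-0.1200, -0.0100, -0.0300)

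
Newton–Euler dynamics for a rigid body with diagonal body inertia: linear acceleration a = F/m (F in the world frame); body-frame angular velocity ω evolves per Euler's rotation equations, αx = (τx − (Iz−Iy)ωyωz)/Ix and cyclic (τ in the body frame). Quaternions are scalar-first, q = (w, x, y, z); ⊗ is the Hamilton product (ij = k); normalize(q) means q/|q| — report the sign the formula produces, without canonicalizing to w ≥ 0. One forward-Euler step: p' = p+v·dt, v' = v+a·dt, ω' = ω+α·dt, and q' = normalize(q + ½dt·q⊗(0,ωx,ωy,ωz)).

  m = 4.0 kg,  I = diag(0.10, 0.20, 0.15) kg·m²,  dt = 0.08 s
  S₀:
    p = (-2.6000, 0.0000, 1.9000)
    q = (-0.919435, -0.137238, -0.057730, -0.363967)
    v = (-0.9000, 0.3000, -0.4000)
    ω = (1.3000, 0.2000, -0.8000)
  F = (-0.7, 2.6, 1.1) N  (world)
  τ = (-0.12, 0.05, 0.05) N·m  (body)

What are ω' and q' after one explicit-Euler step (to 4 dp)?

ω' = (1.1976, 0.1992, -0.7872)
q' = (-0.9217, -0.1799, -0.0882, -0.3320)

α = I⁻¹(τ − ω×Iω) = (-1.2800, -0.0100, 0.1600)
ω + α·dt = (1.1976, 0.1992, -0.7872)
q⊗(0,ω) = (-0.1012182, -1.0762881, -0.7668345, 0.7831494)
q' = normalize(q + ½dt·q⊗(0,ω)) = (-0.9217, -0.1799, -0.0882, -0.3320)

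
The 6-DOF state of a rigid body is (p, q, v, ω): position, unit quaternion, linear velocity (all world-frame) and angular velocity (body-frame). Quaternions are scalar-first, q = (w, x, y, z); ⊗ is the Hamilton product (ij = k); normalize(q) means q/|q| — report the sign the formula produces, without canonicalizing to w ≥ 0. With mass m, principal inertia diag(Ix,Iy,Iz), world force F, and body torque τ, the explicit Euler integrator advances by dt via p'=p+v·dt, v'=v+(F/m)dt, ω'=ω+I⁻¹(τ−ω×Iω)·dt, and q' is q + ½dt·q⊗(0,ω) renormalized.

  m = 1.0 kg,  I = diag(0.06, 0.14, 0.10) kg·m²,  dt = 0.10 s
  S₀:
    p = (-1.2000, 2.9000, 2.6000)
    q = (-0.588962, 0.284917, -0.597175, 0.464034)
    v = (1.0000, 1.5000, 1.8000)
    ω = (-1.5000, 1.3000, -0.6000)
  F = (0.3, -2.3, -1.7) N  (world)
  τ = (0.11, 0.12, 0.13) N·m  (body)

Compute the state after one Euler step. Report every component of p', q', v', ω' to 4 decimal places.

α = I⁻¹(τ − ω×Iω) = (1.3133, 1.1143, 2.8600)
ω + α·dt = (-1.3687, 1.4114, -0.3140)
q⊗(0,ω) = (1.4821234, 0.6385038, -1.2907514, -0.1719932)
updated quaternion q' = (-0.5121, 0.3152, -0.6582, 0.4530)
a = (0.3000, -2.3000, -1.7000)
p' = p + v·dt = (-1.1000, 3.0500, 2.7800)
new velocity v' = (1.0300, 1.2700, 1.6300)

p' = (-1.1000, 3.0500, 2.7800)
q' = (-0.5121, 0.3152, -0.6582, 0.4530)
v' = (1.0300, 1.2700, 1.6300)
ω' = (-1.3687, 1.4114, -0.3140)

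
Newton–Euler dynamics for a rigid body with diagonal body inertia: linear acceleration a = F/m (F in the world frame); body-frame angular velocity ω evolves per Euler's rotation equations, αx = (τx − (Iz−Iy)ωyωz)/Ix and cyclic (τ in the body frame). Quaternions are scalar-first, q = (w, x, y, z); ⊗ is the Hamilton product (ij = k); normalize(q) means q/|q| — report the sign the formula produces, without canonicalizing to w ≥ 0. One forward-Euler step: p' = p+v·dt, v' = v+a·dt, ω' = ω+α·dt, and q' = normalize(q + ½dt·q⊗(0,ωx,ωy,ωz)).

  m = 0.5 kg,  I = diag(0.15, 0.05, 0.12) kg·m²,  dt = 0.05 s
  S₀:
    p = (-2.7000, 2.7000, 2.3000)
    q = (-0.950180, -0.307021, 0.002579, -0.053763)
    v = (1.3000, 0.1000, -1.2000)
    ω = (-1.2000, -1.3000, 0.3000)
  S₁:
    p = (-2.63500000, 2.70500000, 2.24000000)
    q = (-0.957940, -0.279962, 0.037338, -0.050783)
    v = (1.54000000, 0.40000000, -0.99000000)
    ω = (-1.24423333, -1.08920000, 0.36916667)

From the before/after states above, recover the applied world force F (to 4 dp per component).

F = (2.4000, 3.0000, 2.1000)

v₁ − v₀ = (0.24000000, 0.30000000, 0.21000000)
F = m·Δv/dt = (2.4000, 3.0000, 2.1000)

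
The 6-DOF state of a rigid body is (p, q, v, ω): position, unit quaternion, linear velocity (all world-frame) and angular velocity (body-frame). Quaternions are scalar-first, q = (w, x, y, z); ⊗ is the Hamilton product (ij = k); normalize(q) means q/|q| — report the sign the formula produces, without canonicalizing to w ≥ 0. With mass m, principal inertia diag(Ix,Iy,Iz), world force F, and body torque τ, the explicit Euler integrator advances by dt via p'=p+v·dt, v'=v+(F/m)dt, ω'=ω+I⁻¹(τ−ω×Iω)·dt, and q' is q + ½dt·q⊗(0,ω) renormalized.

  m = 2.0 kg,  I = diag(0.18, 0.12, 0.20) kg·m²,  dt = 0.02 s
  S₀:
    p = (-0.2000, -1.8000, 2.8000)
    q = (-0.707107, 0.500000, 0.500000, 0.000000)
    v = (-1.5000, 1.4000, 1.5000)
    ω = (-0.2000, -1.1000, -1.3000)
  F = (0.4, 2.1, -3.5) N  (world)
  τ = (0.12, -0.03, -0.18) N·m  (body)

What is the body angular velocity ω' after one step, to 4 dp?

gyro term ω×Iω = (0.1144, -0.0052, -0.0132)
α = I⁻¹(τ − ω×Iω) = (0.0311, -0.2067, -0.8340)
new body rate ω' = (-0.1994, -1.1041, -1.3167)

ω' = (-0.1994, -1.1041, -1.3167)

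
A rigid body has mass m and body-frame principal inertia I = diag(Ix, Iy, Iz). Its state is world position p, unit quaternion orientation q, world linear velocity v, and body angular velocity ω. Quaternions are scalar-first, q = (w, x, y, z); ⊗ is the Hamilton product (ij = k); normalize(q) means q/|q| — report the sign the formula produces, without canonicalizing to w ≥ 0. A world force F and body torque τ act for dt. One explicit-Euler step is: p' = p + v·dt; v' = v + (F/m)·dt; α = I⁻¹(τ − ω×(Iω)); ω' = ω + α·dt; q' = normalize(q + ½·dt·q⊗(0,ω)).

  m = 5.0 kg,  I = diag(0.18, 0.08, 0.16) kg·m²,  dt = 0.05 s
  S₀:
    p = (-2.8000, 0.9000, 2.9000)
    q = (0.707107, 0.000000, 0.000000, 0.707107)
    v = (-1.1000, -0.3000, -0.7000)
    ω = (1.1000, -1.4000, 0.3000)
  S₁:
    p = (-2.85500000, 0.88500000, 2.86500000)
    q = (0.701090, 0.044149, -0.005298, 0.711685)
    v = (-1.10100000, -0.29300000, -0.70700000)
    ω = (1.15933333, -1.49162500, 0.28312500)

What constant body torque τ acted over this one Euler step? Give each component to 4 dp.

τ = (0.1800, -0.1400, 0.1000)

ω₁ − ω₀ = (0.05933333, -0.09162500, -0.01687500)
ω₀×(Iω₀) = (-0.0336, 0.0066, 0.1540)
applied torque τ = (0.1800, -0.1400, 0.1000)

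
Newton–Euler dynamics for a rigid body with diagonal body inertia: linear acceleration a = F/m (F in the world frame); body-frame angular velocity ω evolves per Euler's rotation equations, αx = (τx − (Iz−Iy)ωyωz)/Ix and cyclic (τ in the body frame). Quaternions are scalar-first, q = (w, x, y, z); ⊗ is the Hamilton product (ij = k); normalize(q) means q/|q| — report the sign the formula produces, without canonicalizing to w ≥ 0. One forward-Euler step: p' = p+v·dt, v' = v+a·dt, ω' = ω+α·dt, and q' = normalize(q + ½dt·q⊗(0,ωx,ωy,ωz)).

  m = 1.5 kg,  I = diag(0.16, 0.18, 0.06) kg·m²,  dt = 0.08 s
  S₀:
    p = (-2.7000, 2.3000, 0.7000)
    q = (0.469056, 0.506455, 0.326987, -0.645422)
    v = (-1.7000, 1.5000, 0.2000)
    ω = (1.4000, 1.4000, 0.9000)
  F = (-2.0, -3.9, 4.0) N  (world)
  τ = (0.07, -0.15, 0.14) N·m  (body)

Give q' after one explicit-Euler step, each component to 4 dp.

Hamilton product q⊗(0,ω) = (-0.5859390, 1.8545575, -0.7027219, 0.6734056)
updated quaternion q' = (0.4439, 0.5785, 0.2978, -0.6162)

q' = (0.4439, 0.5785, 0.2978, -0.6162)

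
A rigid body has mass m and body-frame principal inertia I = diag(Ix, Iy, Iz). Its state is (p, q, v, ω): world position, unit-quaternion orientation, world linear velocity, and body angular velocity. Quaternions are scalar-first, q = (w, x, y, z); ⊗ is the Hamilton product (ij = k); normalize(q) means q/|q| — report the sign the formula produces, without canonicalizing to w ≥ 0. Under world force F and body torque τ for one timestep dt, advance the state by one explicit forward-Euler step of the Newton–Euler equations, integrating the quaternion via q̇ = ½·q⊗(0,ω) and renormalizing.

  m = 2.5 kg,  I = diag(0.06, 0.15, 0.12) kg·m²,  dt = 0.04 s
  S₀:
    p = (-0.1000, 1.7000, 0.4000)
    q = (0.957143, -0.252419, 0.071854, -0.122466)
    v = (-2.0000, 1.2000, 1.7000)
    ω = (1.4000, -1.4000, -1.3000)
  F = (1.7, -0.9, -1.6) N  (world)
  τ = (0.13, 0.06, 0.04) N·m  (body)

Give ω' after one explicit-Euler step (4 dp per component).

ω' = (1.5231, -1.4131, -1.2279)

ω×(Iω) gyroscopic = (-0.0546, 0.1092, -0.1764)
angular accel α = (3.0767, -0.3280, 1.8033)
ω + α·dt = (1.5231, -1.4131, -1.2279)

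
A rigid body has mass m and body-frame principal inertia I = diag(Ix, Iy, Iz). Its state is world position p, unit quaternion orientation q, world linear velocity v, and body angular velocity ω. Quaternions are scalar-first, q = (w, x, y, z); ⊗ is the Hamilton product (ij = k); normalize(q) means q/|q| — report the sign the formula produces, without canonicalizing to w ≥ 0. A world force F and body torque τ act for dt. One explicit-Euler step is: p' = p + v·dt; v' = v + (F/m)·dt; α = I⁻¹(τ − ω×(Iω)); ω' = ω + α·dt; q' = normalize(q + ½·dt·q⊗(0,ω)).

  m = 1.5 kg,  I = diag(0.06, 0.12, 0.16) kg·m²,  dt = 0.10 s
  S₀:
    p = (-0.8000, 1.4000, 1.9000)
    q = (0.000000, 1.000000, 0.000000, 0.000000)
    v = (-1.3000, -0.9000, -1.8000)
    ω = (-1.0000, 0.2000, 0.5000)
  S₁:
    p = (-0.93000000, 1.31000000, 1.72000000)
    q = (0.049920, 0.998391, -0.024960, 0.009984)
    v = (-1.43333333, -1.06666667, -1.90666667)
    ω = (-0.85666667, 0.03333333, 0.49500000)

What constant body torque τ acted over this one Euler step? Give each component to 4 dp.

Δω = ω₁−ω₀ = (0.14333333, -0.16666667, -0.00500000)
ω₀×(Iω₀) = (0.0040, 0.0500, -0.0120)
applied torque τ = (0.0900, -0.1500, -0.0200)

τ = (0.0900, -0.1500, -0.0200)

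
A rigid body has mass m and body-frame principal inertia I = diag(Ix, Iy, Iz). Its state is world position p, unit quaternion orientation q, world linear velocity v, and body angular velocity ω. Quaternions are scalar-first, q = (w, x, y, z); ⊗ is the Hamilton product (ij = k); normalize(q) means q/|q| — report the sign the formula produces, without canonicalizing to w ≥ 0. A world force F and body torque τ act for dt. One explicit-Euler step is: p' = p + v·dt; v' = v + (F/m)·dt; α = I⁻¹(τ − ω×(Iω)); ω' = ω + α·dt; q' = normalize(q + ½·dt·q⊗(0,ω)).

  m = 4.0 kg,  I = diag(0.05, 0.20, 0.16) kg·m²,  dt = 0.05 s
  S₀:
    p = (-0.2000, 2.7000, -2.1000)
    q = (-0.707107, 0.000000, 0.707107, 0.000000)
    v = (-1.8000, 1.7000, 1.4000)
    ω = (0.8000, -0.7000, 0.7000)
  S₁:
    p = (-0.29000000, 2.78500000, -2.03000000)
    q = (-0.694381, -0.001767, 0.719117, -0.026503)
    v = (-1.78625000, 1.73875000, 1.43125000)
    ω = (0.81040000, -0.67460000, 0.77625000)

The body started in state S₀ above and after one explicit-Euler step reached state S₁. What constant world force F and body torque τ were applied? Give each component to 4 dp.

Δv = v₁−v₀ = (0.01375000, 0.03875000, 0.03125000)
applied force F = (1.1000, 3.1000, 2.5000)
rate change Δω = (0.01040000, 0.02540000, 0.07625000)
ω₀×(Iω₀) = (0.0196, -0.0616, -0.0840)
τ = I·(Δω/dt) + ω₀×(Iω₀) = (0.0300, 0.0400, 0.1600)

F = (1.1000, 3.1000, 2.5000)
τ = (0.0300, 0.0400, 0.1600)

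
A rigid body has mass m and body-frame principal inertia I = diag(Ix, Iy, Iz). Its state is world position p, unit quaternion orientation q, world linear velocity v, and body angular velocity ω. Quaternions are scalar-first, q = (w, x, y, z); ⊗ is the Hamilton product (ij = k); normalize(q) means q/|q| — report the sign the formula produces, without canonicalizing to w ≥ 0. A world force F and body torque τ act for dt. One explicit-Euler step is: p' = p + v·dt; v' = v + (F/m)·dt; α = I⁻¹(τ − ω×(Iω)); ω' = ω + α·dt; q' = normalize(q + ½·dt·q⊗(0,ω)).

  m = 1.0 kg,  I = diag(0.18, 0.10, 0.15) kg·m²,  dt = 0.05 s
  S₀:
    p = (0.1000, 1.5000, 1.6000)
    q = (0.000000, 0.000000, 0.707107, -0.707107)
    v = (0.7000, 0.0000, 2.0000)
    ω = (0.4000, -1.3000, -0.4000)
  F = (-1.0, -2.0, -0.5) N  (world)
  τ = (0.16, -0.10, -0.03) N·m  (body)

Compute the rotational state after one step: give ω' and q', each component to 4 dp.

precession coupling ω×(Iω) = (0.0260, -0.0048, 0.0416)
(τ − ω×Iω)/I = (0.7444, -0.9520, -0.4773)
ω + α·dt = (0.4372, -1.3476, -0.4239)
2q̇ = q⊗(0,ω) = (0.6363963, -1.2020819, -0.2828428, -0.2828428)
q + ½dt·q⊗(0,ω), renormalized = (0.0159, -0.0300, 0.6996, -0.7137)

ω' = (0.4372, -1.3476, -0.4239)
q' = (0.0159, -0.0300, 0.6996, -0.7137)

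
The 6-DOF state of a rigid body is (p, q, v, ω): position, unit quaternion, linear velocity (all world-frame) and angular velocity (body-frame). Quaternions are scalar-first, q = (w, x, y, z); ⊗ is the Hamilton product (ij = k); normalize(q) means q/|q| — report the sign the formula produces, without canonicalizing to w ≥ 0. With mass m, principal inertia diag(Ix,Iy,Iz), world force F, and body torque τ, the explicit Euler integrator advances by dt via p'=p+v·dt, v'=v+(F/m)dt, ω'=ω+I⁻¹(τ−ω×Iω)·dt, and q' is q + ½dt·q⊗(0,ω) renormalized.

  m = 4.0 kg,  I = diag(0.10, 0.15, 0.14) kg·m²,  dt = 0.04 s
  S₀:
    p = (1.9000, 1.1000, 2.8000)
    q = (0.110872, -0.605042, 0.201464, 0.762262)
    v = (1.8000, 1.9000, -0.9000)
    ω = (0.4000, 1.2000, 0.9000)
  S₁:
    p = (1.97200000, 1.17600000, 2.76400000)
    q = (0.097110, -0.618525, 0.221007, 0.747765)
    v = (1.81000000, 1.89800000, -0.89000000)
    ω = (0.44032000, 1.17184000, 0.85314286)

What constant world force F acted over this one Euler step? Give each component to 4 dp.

F = (1.0000, -0.2000, 1.0000)

v₁ − v₀ = (0.01000000, -0.00200000, 0.01000000)
m·(v₁−v₀)/dt = (1.0000, -0.2000, 1.0000)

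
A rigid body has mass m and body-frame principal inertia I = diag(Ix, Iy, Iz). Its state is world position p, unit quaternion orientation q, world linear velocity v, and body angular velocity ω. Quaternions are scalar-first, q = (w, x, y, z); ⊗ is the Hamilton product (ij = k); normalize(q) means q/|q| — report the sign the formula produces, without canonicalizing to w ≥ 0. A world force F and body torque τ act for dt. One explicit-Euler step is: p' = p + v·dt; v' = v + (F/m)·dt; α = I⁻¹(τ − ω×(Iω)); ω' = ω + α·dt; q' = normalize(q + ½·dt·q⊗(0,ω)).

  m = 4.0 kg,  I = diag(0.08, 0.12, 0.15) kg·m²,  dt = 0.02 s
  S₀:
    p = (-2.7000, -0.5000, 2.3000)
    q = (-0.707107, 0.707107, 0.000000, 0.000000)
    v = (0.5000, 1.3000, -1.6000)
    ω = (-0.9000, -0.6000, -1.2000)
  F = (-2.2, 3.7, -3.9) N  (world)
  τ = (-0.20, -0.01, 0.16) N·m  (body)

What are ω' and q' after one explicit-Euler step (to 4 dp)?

angular accel α = (-2.7700, 0.5467, 0.9227)
ω + α·dt = (-0.9554, -0.5891, -1.1815)
2q̇ = q⊗(0,ω) = (0.6363963, 0.6363963, 1.2727926, 0.4242642)
q + ½dt·q⊗(0,ω), renormalized = (-0.7007, 0.7134, 0.0127, 0.0042)

ω' = (-0.9554, -0.5891, -1.1815)
q' = (-0.7007, 0.7134, 0.0127, 0.0042)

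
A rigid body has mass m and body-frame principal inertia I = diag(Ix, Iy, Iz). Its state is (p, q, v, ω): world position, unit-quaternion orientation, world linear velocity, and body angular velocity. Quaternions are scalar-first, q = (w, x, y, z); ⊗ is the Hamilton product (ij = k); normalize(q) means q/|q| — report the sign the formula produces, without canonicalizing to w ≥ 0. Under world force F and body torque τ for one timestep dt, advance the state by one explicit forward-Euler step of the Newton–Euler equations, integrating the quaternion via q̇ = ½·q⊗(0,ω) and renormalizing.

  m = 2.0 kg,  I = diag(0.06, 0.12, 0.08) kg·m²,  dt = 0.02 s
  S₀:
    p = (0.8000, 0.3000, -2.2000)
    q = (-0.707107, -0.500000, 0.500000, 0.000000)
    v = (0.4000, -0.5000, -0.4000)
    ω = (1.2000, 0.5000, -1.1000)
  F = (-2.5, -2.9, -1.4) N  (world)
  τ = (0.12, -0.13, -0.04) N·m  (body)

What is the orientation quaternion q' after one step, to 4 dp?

q' = (-0.7035, -0.5139, 0.4909, -0.0007)

2q̇ = q⊗(0,ω) = (0.3500000, -1.3985284, -0.9035535, -0.0721823)
q + ½dt·q⊗(0,ω), renormalized = (-0.7035, -0.5139, 0.4909, -0.0007)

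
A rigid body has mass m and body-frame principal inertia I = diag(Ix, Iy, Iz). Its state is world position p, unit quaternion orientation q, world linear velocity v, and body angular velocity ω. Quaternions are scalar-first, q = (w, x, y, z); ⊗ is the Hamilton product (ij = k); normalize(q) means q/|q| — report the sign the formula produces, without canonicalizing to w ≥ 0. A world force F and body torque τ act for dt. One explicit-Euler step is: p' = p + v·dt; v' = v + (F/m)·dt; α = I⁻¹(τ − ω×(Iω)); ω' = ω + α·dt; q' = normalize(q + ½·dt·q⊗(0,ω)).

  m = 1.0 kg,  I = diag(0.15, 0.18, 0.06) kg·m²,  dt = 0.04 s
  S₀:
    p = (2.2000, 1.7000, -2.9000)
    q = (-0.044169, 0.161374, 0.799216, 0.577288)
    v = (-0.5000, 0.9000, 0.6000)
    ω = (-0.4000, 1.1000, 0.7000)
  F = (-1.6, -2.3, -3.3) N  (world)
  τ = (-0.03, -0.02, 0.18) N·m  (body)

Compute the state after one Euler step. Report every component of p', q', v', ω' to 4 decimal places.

p' = (2.1800, 1.7360, -2.8760)
q' = (-0.0685, 0.1602, 0.7911, 0.5864)
v' = (-0.5640, 0.8080, 0.4680)
ω' = (-0.3834, 1.1012, 0.8288)

ω×(Iω) gyroscopic = (-0.0924, -0.0252, -0.0132)
α = I⁻¹(τ − ω×Iω) = (0.4160, 0.0289, 3.2200)
ω + α·dt = (-0.3834, 1.1012, 0.8288)
q⊗(0,ω) = (-1.2186896, -0.0578980, -0.3924629, 0.4662795)
updated quaternion q' = (-0.0685, 0.1602, 0.7911, 0.5864)
a = F/m = (-1.6000, -2.3000, -3.3000)
p' = p + v·dt = (2.1800, 1.7360, -2.8760)
v + (F/m)dt = (-0.5640, 0.8080, 0.4680)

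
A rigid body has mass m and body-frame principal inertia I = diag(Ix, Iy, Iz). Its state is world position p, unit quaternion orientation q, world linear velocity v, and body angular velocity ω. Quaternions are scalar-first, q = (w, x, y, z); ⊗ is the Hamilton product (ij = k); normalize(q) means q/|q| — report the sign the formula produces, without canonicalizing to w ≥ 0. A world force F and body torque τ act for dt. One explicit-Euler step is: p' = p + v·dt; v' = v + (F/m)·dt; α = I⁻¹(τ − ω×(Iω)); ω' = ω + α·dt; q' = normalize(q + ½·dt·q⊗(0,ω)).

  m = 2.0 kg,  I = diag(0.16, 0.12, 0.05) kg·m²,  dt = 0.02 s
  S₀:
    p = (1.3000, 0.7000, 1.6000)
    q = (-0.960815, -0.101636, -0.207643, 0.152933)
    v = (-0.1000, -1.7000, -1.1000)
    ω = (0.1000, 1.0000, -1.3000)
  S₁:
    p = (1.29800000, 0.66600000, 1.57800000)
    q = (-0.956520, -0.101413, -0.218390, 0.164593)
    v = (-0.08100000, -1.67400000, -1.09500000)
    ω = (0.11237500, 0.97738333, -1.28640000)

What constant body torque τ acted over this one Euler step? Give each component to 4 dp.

rate change Δω = (0.01237500, -0.02261667, 0.01360000)
τ = I·(Δω/dt) + ω₀×(Iω₀) = (0.1900, -0.1500, 0.0300)

τ = (0.1900, -0.1500, 0.0300)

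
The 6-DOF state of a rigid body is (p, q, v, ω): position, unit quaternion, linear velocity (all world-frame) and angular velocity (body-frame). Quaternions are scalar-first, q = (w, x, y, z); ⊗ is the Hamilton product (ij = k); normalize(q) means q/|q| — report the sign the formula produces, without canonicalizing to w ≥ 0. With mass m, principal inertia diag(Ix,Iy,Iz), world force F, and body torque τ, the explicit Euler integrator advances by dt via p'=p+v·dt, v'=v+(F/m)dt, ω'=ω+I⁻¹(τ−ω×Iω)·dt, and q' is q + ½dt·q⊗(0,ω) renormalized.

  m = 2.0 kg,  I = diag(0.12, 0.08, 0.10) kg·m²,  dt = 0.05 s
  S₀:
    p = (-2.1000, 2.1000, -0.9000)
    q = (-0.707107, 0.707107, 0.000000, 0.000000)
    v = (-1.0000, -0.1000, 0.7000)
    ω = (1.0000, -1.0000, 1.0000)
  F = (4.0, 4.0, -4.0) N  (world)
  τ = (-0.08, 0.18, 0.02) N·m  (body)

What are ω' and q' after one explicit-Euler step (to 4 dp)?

ω×(Iω) gyroscopic = (-0.0200, 0.0200, 0.0400)
angular accel α = (-0.5000, 2.0000, -0.2000)
ω' = ω + α·dt = (0.9750, -0.9000, 0.9900)
q⊗(0,ω) = (-0.7071070, -0.7071070, 0.0000000, -1.4142140)
updated quaternion q' = (-0.7241, 0.6888, 0.0000, -0.0353)

ω' = (0.9750, -0.9000, 0.9900)
q' = (-0.7241, 0.6888, 0.0000, -0.0353)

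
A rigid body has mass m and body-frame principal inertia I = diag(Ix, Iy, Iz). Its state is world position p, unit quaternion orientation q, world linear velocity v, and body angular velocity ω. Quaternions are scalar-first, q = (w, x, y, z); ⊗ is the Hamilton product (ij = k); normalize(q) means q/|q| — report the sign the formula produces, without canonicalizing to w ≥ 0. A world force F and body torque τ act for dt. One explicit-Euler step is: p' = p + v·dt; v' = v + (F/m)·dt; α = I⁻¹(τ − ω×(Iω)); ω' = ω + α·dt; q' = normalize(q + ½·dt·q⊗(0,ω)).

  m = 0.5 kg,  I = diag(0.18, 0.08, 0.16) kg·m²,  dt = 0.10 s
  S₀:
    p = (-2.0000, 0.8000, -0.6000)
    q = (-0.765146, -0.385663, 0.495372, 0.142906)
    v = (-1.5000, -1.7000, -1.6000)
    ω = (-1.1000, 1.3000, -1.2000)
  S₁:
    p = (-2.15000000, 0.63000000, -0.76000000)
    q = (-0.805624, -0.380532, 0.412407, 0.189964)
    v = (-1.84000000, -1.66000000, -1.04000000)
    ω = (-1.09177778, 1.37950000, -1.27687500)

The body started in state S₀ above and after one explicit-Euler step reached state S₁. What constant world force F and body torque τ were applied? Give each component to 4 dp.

ω₁ − ω₀ = (0.00822222, 0.07950000, -0.07687500)
ω₀×(Iω₀) = (-0.1248, 0.0264, 0.1430)
τ = I·(Δω/dt) + ω₀×(Iω₀) = (-0.1100, 0.0900, 0.0200)
Δv = v₁−v₀ = (-0.34000000, 0.04000000, 0.56000000)
applied force F = (-1.7000, 0.2000, 2.8000)

F = (-1.7000, 0.2000, 2.8000)
τ = (-0.1100, 0.0900, 0.0200)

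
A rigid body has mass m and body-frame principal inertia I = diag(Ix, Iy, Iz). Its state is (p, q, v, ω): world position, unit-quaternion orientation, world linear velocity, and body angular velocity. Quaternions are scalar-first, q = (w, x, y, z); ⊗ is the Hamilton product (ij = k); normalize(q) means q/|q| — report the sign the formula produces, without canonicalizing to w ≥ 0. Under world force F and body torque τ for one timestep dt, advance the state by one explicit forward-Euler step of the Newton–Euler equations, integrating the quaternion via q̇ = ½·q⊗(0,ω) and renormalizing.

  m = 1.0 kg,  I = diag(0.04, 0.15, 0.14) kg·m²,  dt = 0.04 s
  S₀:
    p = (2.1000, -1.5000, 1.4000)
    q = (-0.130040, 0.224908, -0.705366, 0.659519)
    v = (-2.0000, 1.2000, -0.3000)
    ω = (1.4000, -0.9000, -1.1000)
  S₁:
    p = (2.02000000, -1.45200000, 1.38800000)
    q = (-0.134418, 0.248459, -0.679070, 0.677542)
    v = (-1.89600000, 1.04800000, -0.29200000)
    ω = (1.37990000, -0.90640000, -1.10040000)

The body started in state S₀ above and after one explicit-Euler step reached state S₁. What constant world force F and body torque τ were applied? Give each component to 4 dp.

F = (2.6000, -3.8000, 0.2000)
τ = (-0.0300, 0.1300, -0.1400)

v₁ − v₀ = (0.10400000, -0.15200000, 0.00800000)
applied force F = (2.6000, -3.8000, 0.2000)
rate change Δω = (-0.02010000, -0.00640000, -0.00040000)
gyro term ω₀×Iω₀ = (-0.0099, 0.1540, -0.1386)
I·α + gyro = (-0.0300, 0.1300, -0.1400)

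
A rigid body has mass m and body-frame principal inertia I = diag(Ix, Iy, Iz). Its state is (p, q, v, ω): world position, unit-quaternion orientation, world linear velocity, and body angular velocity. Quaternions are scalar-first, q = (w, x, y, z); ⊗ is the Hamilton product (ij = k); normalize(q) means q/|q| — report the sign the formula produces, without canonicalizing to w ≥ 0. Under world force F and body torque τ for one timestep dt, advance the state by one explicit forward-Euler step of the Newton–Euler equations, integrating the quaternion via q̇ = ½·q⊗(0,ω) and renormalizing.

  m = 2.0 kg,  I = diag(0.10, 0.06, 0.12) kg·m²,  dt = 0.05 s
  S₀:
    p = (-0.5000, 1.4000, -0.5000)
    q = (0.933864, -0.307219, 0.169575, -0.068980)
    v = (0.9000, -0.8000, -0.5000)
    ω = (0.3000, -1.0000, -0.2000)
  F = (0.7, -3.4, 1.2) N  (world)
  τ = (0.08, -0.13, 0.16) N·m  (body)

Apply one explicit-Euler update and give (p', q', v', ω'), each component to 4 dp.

a = F/m = (0.3500, -1.7000, 0.6000)
p + v·dt = (-0.4550, 1.3600, -0.5250)
new velocity v' = (0.9175, -0.8850, -0.4700)
gyro term ω×Iω = (0.0120, 0.0012, 0.0120)
(τ − ω×Iω)/I = (0.6800, -2.1867, 1.2333)
ω + α·dt = (0.3340, -1.1093, -0.1383)
Hamilton product q⊗(0,ω) = (0.2479447, 0.1772642, -1.0160018, 0.0695737)
q' = normalize(q + ½dt·q⊗(0,ω)) = (0.9397, -0.3027, 0.1441, -0.0672)

p' = (-0.4550, 1.3600, -0.5250)
q' = (0.9397, -0.3027, 0.1441, -0.0672)
v' = (0.9175, -0.8850, -0.4700)
ω' = (0.3340, -1.1093, -0.1383)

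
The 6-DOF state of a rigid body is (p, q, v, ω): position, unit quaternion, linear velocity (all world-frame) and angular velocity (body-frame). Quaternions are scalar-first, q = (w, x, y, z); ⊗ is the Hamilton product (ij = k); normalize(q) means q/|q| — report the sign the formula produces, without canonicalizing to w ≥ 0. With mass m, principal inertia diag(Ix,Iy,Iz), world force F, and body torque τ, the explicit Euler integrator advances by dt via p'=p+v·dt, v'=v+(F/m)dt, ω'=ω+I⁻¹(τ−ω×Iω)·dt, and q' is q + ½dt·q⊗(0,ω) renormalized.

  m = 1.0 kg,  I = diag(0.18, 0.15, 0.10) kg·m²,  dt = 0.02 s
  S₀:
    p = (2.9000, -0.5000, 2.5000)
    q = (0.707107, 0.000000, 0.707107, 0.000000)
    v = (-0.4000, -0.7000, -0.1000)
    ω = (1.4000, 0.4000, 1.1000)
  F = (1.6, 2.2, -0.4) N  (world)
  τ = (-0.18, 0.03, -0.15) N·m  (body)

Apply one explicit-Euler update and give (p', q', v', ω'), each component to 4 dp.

p' = (2.8920, -0.5140, 2.4980)
q' = (0.7042, 0.0177, 0.7098, -0.0021)
v' = (-0.3680, -0.6560, -0.1080)
ω' = (1.3824, 0.3876, 1.0734)

p + v·dt = (2.8920, -0.5140, 2.4980)
new velocity v' = (-0.3680, -0.6560, -0.1080)
angular accel α = (-0.8778, -0.6213, -1.3320)
new body rate ω' = (1.3824, 0.3876, 1.0734)
Hamilton product q⊗(0,ω) = (-0.2828428, 1.7677675, 0.2828428, -0.2121321)
updated quaternion q' = (0.7042, 0.0177, 0.7098, -0.0021)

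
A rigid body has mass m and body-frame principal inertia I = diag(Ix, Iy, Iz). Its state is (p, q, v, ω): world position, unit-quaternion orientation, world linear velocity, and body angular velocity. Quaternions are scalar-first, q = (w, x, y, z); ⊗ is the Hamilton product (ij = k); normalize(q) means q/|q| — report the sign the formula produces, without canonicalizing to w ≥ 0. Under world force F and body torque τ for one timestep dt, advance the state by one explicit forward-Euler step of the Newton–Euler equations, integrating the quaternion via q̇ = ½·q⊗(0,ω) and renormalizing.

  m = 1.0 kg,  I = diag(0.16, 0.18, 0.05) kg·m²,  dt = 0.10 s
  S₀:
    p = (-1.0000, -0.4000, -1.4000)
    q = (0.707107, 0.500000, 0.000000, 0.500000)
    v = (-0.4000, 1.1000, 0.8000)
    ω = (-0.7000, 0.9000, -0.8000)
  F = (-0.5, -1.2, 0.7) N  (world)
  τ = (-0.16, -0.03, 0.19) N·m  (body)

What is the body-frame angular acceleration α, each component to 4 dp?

α = (-1.5850, -0.5089, 4.0520)

precession coupling ω×(Iω) = (0.0936, 0.0616, -0.0126)
angular accel α = (-1.5850, -0.5089, 4.0520)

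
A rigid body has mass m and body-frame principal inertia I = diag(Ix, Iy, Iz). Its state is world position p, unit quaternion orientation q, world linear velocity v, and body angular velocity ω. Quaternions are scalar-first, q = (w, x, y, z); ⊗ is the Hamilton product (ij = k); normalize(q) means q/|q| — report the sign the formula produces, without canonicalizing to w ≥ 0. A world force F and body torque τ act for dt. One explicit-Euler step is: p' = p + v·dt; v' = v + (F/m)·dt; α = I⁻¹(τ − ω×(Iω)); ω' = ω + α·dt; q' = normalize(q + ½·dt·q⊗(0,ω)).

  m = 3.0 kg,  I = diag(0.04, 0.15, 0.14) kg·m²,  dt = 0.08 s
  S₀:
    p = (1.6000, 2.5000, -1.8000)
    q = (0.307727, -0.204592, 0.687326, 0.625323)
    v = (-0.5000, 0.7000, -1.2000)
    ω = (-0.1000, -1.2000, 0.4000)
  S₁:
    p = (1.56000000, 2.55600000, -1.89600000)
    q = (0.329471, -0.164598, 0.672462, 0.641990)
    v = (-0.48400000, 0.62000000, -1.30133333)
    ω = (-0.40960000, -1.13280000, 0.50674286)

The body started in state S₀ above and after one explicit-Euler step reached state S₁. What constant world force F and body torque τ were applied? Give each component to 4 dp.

F = (0.6000, -3.0000, -3.8000)
τ = (-0.1500, 0.1300, 0.2000)

velocity change Δv = (0.01600000, -0.08000000, -0.10133333)
F = m·Δv/dt = (0.6000, -3.0000, -3.8000)
rate change Δω = (-0.30960000, 0.06720000, 0.10674286)
precession coupling = (0.0048, 0.0040, 0.0132)
τ = I·(Δω/dt) + ω₀×(Iω₀) = (-0.1500, 0.1300, 0.2000)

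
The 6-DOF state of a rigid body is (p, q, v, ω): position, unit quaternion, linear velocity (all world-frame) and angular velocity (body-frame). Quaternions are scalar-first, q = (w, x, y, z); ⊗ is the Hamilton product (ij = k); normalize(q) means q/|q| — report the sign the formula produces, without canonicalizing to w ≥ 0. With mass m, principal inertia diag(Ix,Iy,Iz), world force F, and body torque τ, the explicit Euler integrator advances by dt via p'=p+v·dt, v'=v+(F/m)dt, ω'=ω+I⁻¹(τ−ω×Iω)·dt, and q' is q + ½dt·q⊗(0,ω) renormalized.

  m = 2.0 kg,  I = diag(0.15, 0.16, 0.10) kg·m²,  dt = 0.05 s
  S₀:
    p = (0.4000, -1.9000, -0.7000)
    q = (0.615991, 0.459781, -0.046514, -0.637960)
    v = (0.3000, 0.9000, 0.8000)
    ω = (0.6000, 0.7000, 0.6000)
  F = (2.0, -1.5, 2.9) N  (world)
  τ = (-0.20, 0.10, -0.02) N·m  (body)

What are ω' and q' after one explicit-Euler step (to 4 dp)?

gyro term ω×Iω = (-0.0252, 0.0180, 0.0042)
(τ − ω×Iω)/I = (-1.1653, 0.5125, -0.2420)
ω' = ω + α·dt = (0.5417, 0.7256, 0.5879)
q⊗(0,ω) = (0.1394672, 0.7882582, -0.2274509, 0.7193497)
q + ½dt·q⊗(0,ω), renormalized = (0.6192, 0.4793, -0.0522, -0.6197)

ω' = (0.5417, 0.7256, 0.5879)
q' = (0.6192, 0.4793, -0.0522, -0.6197)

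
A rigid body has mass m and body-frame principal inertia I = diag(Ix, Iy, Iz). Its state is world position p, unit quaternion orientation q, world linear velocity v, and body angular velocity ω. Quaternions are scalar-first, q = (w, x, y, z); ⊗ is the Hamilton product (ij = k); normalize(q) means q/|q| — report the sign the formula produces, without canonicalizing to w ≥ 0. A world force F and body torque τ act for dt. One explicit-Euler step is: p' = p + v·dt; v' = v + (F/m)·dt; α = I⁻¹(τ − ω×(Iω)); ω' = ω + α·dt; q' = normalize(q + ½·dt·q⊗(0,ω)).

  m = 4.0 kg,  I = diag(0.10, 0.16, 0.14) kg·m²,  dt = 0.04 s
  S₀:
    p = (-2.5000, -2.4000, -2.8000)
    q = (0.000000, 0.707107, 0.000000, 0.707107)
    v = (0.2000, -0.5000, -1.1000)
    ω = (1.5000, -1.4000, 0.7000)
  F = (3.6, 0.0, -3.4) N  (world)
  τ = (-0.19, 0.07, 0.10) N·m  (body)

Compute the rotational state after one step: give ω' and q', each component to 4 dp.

ω' = (1.4162, -1.3720, 0.7646)
q' = (-0.0311, 0.7262, 0.0113, 0.6867)

α = I⁻¹(τ − ω×Iω) = (-2.0960, 0.7000, 1.6143)
ω + α·dt = (1.4162, -1.3720, 0.7646)
2q̇ = q⊗(0,ω) = (-1.5556354, 0.9899498, 0.5656856, -0.9899498)
updated quaternion q' = (-0.0311, 0.7262, 0.0113, 0.6867)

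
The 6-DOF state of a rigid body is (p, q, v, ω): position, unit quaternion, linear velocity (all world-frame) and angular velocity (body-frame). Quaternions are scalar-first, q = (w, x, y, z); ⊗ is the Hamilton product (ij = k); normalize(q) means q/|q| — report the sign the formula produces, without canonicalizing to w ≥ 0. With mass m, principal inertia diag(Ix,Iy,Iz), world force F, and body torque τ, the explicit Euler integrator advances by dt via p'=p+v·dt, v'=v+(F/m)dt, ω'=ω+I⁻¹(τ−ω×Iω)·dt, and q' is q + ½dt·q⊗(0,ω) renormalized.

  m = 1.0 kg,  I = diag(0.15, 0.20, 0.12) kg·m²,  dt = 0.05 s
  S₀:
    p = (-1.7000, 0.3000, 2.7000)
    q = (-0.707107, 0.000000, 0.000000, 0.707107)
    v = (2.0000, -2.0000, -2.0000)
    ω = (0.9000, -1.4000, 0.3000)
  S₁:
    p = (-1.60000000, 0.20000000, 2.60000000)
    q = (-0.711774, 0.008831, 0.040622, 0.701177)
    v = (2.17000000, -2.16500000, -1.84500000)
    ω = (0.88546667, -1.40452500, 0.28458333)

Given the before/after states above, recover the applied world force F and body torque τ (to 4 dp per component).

velocity change Δv = (0.17000000, -0.16500000, 0.15500000)
m·(v₁−v₀)/dt = (3.4000, -3.3000, 3.1000)
ω₁ − ω₀ = (-0.01453333, -0.00452500, -0.01541667)
τ = I·(Δω/dt) + ω₀×(Iω₀) = (-0.0100, -0.0100, -0.1000)

F = (3.4000, -3.3000, 3.1000)
τ = (-0.0100, -0.0100, -0.1000)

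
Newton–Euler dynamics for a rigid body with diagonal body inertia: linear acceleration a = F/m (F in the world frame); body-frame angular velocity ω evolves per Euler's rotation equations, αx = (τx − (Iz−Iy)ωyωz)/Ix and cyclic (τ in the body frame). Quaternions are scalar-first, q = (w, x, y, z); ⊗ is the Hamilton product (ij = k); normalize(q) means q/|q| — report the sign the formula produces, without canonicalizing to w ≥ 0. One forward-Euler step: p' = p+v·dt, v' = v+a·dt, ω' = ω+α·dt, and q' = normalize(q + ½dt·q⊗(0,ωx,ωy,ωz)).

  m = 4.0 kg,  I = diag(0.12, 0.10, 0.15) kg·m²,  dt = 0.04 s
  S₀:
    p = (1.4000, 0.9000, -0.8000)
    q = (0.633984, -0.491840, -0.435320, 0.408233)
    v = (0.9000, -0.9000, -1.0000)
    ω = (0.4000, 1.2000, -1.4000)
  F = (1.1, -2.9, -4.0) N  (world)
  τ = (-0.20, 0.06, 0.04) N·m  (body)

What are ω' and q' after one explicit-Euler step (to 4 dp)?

angular accel α = (-0.9667, 0.4320, 0.3307)
new body rate ω' = (0.3613, 1.2173, -1.3868)
Hamilton product q⊗(0,ω) = (1.2906462, 0.3731620, 0.2354980, -1.3036576)
q + ½dt·q⊗(0,ω), renormalized = (0.6593, -0.4840, -0.4303, 0.3819)

ω' = (0.3613, 1.2173, -1.3868)
q' = (0.6593, -0.4840, -0.4303, 0.3819)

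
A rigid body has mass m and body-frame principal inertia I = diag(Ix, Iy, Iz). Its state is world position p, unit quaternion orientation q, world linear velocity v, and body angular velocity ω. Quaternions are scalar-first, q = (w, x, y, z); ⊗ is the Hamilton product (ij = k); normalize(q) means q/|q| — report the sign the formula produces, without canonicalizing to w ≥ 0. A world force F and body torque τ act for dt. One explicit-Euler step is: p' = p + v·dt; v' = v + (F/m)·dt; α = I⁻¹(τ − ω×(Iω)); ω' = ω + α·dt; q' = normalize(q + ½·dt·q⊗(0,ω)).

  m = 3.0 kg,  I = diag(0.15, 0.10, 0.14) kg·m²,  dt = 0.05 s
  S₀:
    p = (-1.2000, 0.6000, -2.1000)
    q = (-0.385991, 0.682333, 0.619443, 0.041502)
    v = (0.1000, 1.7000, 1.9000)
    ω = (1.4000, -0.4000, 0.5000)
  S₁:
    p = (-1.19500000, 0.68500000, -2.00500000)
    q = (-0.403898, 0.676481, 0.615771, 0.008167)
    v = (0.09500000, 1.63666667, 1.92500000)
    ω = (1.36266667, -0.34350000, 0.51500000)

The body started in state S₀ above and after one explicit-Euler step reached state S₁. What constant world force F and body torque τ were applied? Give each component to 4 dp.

F = (-0.3000, -3.8000, 1.5000)
τ = (-0.1200, 0.1200, 0.0700)

ω₁ − ω₀ = (-0.03733333, 0.05650000, 0.01500000)
precession coupling = (-0.0080, 0.0070, 0.0280)
τ = I·(Δω/dt) + ω₀×(Iω₀) = (-0.1200, 0.1200, 0.0700)
velocity change Δv = (-0.00500000, -0.06333333, 0.02500000)
m·(v₁−v₀)/dt = (-0.3000, -3.8000, 1.5000)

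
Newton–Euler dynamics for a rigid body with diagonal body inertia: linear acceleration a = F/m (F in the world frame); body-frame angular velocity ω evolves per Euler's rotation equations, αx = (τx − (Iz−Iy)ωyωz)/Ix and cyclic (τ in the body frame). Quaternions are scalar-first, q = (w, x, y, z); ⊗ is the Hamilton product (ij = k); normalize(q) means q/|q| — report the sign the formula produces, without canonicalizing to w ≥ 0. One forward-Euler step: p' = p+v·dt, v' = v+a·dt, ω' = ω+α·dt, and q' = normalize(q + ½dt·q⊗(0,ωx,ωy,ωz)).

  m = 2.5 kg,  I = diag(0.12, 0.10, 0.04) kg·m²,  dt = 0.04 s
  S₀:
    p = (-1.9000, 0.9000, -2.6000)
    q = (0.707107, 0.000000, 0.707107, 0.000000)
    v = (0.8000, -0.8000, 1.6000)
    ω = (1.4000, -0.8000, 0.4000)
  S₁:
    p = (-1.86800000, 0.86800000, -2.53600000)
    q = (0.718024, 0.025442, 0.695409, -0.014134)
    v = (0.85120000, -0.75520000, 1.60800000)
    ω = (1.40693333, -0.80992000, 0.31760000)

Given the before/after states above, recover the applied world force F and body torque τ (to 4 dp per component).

F = (3.2000, 2.8000, 0.5000)
τ = (0.0400, 0.0200, -0.0600)

v₁ − v₀ = (0.05120000, 0.04480000, 0.00800000)
applied force F = (3.2000, 2.8000, 0.5000)
rate change Δω = (0.00693333, -0.00992000, -0.08240000)
applied torque τ = (0.0400, 0.0200, -0.0600)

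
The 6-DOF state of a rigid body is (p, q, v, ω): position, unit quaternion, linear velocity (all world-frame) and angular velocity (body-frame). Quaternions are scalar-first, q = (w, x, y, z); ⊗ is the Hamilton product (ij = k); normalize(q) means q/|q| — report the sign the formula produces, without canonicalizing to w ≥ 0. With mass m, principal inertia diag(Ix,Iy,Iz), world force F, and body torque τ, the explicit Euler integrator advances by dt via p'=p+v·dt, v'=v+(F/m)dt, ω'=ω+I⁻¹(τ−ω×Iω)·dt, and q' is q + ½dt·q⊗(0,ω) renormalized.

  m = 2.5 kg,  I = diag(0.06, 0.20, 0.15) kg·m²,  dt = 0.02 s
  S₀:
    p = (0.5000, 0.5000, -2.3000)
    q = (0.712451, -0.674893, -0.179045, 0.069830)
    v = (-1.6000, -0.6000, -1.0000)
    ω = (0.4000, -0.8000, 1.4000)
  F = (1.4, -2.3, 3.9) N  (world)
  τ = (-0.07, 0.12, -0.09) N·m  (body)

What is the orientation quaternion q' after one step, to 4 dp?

q⊗(0,ω) = (0.0289592, 0.0901814, 0.4028214, 1.6089638)
updated quaternion q' = (0.7126, -0.6739, -0.1750, 0.0859)

q' = (0.7126, -0.6739, -0.1750, 0.0859)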